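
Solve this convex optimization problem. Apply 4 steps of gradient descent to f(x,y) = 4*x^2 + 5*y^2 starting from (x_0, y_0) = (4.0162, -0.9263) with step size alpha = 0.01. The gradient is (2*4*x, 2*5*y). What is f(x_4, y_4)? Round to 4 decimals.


Gradient descent on f(x,y) = 4*x^2 + 5*y^2.
Starting point: (4.0162, -0.9263), alpha = 0.01
Step 1: grad_x = 2*4*4.0162 = 32.1296, grad_y = 2*5*-0.9263 = -9.263
  x_1 = 4.0162 - 0.01*32.1296 = 3.6949
  y_1 = -0.9263 - 0.01*-9.263 = -0.8337
Step 2: grad_x = 2*4*3.6949 = 29.5592, grad_y = 2*5*-0.8337 = -8.3367
  x_2 = 3.6949 - 0.01*29.5592 = 3.3993
  y_2 = -0.8337 - 0.01*-8.3367 = -0.7503
Step 3: grad_x = 2*4*3.3993 = 27.1945, grad_y = 2*5*-0.7503 = -7.503
  x_3 = 3.3993 - 0.01*27.1945 = 3.1274
  y_3 = -0.7503 - 0.01*-7.503 = -0.6753
Step 4: grad_x = 2*4*3.1274 = 25.0189, grad_y = 2*5*-0.6753 = -6.7527
  x_4 = 3.1274 - 0.01*25.0189 = 2.8772
  y_4 = -0.6753 - 0.01*-6.7527 = -0.6077
f(2.8772, -0.6077) = 4*2.8772^2 + 5*(-0.6077)^2 = 34.9594


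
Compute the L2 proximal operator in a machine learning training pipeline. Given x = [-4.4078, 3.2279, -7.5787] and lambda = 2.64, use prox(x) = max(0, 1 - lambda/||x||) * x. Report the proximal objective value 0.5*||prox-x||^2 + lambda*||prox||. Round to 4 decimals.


Step 1: Compute ||x||.
||x|| = 9.3426
Step 2: Compute scaling factor.
scale = max(0, 1 - 2.64/9.3426) = 0.7174
Step 3: prox(x) = [-3.1623, 2.3158, -5.4371]
||prox(x)|| = 6.7026
Step 4: Proximal objective.
0.5*||prox-x||^2 = 3.4848
lambda*||prox|| = 17.6949
Total = 21.1797


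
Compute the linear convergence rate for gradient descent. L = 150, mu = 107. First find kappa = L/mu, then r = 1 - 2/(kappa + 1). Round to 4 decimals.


Step 1: Compute the condition number.
kappa = L/mu = 150/107 = 1.4019
Step 2: Compute the convergence rate.
r = 1 - 2/(kappa + 1) = 1 - 2*mu/(L + mu) = (L - mu)/(L + mu) = 43/257 = 0.1673


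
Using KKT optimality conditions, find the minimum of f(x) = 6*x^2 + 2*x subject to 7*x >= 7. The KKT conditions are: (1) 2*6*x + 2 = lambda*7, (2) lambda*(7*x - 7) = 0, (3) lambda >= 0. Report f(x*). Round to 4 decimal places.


Step 1: Try lambda = 0 (constraint inactive).
x_unc = -2/(2*6) = -0.1667
Check: 7*-0.1667 = -1.1669 < 7 -- violated!
Step 2: Constraint must be active: 7*x = 7
x* = 7/7 = 1.0
lambda = (2*6*1.0 + 2)/7 = 2.0
Step 3: Compute optimal value.
f(x*) = 6*1.0^2 + 2*1.0 = 8.0


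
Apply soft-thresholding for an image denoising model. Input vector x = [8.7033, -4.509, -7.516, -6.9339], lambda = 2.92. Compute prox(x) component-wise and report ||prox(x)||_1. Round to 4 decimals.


Soft-thresholding with lambda = 2.92:
prox(8.7033) = sign(8.7033)*max(|8.7033| - 2.92, 0) = 5.7833
prox(-4.509) = sign(-4.509)*max(|-4.509| - 2.92, 0) = -1.589
prox(-7.516) = sign(-7.516)*max(|-7.516| - 2.92, 0) = -4.596
prox(-6.9339) = sign(-6.9339)*max(|-6.9339| - 2.92, 0) = -4.0139
prox(x) = [5.7833, -1.589, -4.596, -4.0139]
||prox(x)||_1 = 5.7833 + 1.589 + 4.596 + 4.0139 = 15.9822


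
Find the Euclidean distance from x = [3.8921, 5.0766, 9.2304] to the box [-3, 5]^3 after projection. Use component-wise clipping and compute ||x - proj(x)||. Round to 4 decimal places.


Project each component onto [-3, 5].
clip(3.8921) = 3.8921, clip(5.0766) = 5.0, clip(9.2304) = 5.0
Projection = [3.8921, 5.0, 5.0]
Squared diffs: [0.0, 0.0059, 17.8963]
Distance = sqrt(17.9022) = 4.2311


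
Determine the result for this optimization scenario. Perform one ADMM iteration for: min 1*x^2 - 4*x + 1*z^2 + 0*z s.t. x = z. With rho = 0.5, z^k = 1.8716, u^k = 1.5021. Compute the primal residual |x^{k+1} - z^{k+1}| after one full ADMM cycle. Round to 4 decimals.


ADMM iteration with rho = 0.5, z^k = 1.8716, u^k = 1.5021
Step 1: x-update.
Minimize 1*x^2 - 4*x + (0.5/2)*(x - 1.8716 + 1.5021)^2
FOC: (2*1 + 0.5)*x = 4 + 0.5*(1.8716 - 1.5021)
x^{k+1} = 1.6739
Step 2: z-update.
Minimize 1*z^2 + 0*z + (0.5/2)*(1.6739 - z + 1.5021)^2
FOC: (2*1 + 0.5)*z = 0 + 0.5*(1.6739 + 1.5021)
z^{k+1} = 0.6352
Step 3: u-update.
u^{k+1} = 1.5021 + 1.6739 - 0.6352 = 2.5408
Step 4: Primal residual = |1.6739 - 0.6352| = 1.0387


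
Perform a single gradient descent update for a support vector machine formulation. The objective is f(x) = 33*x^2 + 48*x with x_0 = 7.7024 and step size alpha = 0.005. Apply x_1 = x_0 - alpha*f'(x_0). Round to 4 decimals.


We compute the gradient at x_0 and apply the update.
f'(x) = 66*x + 48
f'(7.7024) = 66*7.7024 + 48 = 556.3584
x_1 = 7.7024 - 0.005*556.3584 = 4.9206


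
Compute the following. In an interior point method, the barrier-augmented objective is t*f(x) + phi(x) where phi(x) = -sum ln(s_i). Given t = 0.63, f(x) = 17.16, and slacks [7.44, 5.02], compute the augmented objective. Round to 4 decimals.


Step 1: Compute log-barrier.
ln values: [2.0069, 1.6134]
phi = -(2.0069 + 1.6134) = -3.6203
Step 2: Compute augmented objective.
t*f(x) = 0.63*17.16 = 10.8108
Total = 10.8108 - 3.6203 = 7.1905


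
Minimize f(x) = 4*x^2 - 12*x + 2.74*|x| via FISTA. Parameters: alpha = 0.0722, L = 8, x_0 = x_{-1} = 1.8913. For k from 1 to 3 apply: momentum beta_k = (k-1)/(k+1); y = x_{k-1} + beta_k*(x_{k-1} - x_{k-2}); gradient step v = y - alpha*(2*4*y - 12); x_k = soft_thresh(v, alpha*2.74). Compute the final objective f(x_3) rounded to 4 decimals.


FISTA on f(x) = 4*x^2 - 12*x + 2.74*|x|
L = 8, alpha = 0.0722
Iteration 1: beta = 0.0, y = 1.8913 + 0.0*(1.8913 - 1.8913) = 1.8913
  grad(y) = 3.1304, v = y - alpha*grad = 1.6653
  prox(v) = soft_thresh(1.6653, 0.1978) = 1.4675
Iteration 2: beta = 0.3333, y = 1.4675 + 0.3333*(1.4675 - 1.8913) = 1.3262
  grad(y) = -1.3906, v = y - alpha*grad = 1.4266
  prox(v) = soft_thresh(1.4266, 0.1978) = 1.2287
Iteration 3: beta = 0.5, y = 1.2287 + 0.5*(1.2287 - 1.4675) = 1.1094
  grad(y) = -3.1248, v = y - alpha*grad = 1.335
  prox(v) = soft_thresh(1.335, 0.1978) = 1.1372
f(x_3) = 4*1.1372^2 - 12*1.1372 + 2.74*|1.1372| = -5.3576


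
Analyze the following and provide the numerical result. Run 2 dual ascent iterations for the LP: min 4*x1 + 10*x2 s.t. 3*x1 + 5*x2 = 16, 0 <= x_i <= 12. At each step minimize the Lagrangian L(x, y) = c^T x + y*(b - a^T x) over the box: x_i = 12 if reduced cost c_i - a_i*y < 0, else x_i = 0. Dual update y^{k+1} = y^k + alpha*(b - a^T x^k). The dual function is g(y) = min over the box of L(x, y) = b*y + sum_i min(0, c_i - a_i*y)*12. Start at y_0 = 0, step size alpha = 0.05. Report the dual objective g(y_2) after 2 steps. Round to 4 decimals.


Dual ascent for LP: min 4*x1 + 10*x2, 3*x1 + 5*x2 = 16, 0 <= x_i <= 12
Step 1: y^k = 0.0, reduced costs: (4.0, 10.0)
  x^k = (0.0, 0.0), subgradient = b - a^T x = 16.0
  y^{k+1} = 0.0 + 0.05*16.0 = 0.8
Step 2: y^k = 0.8, reduced costs: (1.6, 6.0)
  x^k = (0.0, 0.0), subgradient = b - a^T x = 16.0
  y^{k+1} = 0.8 + 0.05*16.0 = 1.6
Dual objective at y_2 = 1.6: reduced costs (-0.8, 2.0), box minimizer x = (12.0, 0.0)
g(y_2) = b*y + (c1 - a1*y)*x1 + (c2 - a2*y)*x2 = 16*1.6 + (-0.8)*12.0 + 2.0*0.0 = 25.6 - 9.6 + 0.0 = 16.0


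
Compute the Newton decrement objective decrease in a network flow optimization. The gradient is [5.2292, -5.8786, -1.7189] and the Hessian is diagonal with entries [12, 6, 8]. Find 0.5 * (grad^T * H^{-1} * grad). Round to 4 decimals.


Step 1: H is diagonal, so H^(-1) * g = [0.4358, -0.9798, -0.2149].
Step 2: g^T H^(-1) g = sum_i g_i^2 / H_ii
  = (5.2292)^2/12 + (-5.8786)^2/6 + (-1.7189)^2/8
  = 2.2787 + 5.7597 + 0.3693 = 8.4077
Step 3: Objective decrease = 0.5 * g^T H^(-1) g = 4.2038


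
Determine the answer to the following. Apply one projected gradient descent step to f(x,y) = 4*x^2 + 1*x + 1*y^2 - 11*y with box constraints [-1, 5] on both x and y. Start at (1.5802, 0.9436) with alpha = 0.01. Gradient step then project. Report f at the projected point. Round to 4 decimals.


Step 1: Compute gradient at (1.5802, 0.9436).
grad_x = 2*4*1.5802 + 1 = 13.6416
grad_y = 2*1*0.9436 - 11 = -9.1128
Step 2: Gradient step.
x_raw = 1.5802 - 0.01*13.6416 = 1.4438
y_raw = 0.9436 - 0.01*-9.1128 = 1.0347
Step 3: Project onto [-1, 5].
x_proj = clip(1.4438) = 1.4438
y_proj = clip(1.0347) = 1.0347
Step 4: Evaluate f.
f(1.4438, 1.0347) = -0.5295


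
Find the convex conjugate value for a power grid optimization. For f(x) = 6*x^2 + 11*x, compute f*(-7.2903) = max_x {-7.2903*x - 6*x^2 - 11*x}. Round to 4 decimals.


f*(y) = sup_x {y*x - a*x^2 - b*x} = sup_x {(y-b)*x - a*x^2}
FOC: (y - b) - 2a*x = 0 => x* = (y - b)/(2a)
x* = (-7.2903 - 11)/(2*6) = -1.5242
f*(-7.2903) = (y-b)^2/(4a) = (-7.2903 - 11)^2/(4*6)
= 334.5351/24 = 13.939


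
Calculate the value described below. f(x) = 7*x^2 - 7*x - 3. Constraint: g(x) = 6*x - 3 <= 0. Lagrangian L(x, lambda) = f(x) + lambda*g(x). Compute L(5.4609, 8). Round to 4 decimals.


Step 1: Evaluate f(x).
f(5.4609) = 7*5.4609^2 - 7*5.4609 - 3 = 167.5237
Step 2: Evaluate g(x).
g(5.4609) = 6*5.4609 - 3 = 29.7654
Step 3: Compute Lagrangian.
L = 167.5237 + 8*29.7654 = 405.6469


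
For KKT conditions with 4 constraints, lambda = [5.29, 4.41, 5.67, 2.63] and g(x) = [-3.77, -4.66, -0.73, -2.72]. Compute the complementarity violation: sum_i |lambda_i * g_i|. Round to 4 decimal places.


KKT complementary slackness check:
lambda_1 * g_1 = 5.29 * -3.77 = -19.9433
lambda_2 * g_2 = 4.41 * -4.66 = -20.5506
lambda_3 * g_3 = 5.67 * -0.73 = -4.1391
lambda_4 * g_4 = 2.63 * -2.72 = -7.1536
Total violation = 19.9433 + 20.5506 + 4.1391 + 7.1536 = 51.7866


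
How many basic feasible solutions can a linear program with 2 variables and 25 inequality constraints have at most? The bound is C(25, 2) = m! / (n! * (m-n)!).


Each vertex corresponds to some choice of n active constraints out of m, so the number of vertices is at most C(m, n) = m! / (n!(m-n)!).
m = 25, n = 2
Numerator: 25 * 24
Denominator: 2! = 2
C(25, 2) = 300


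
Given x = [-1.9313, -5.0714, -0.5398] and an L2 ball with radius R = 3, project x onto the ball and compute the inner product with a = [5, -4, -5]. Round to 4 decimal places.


Step 1: Compute ||x|| (intermediates to 6 decimals).
||x|| = sqrt((-1.9313)^2 + (-5.0714)^2 + (-0.5398)^2) = 5.453476
Step 2: Project.
Since ||x|| > R, scale = R/||x|| = 3/5.453476 = 0.550108, proj(x) = scale * x
proj(x) = [-1.062424, -2.789818, -0.296948]
Step 3: Dot product.
a^T * proj(x) = 5*(-1.062424) - 4*(-2.789818) - 5*(-0.296948) = 7.3319


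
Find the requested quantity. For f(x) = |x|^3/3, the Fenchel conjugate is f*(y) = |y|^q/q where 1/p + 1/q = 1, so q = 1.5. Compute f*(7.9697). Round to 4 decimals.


The conjugate exponent q satisfies 1/p + 1/q = 1.
p = 3, so q = 3/(3 - 1) = 1.5
|y|^q = 7.9697^1.5 = 22.499
f*(7.9697) = 22.499 / 1.5 = 14.9993


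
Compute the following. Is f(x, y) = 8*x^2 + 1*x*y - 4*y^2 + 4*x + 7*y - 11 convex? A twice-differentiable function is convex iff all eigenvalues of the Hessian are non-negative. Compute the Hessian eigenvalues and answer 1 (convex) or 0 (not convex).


The Hessian of f(x,y) = 8*x^2 + 1*x*y - 4*y^2 + 4*x + 7*y - 11 is:
H = [[16, 1], [1, -8]]
Trace = 16 - 8 = 8
Determinant = 16*-8 - (1)^2 = -129
Discriminant = (8)^2 - 4*-129 = 580.0
Eigenvalues: lambda_1 = -8.0416, lambda_2 = 16.0416
The function is not convex.

0


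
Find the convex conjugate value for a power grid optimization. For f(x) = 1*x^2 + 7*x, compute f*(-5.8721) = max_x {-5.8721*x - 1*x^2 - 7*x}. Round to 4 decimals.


f*(y) = sup_x {y*x - a*x^2 - b*x} = sup_x {(y-b)*x - a*x^2}
FOC: (y - b) - 2a*x = 0 => x* = (y - b)/(2a)
x* = (-5.8721 - 7)/(2*1) = -6.4361
f*(-5.8721) = (y-b)^2/(4a) = (-5.8721 - 7)^2/(4*1)
= 165.691/4 = 41.4227


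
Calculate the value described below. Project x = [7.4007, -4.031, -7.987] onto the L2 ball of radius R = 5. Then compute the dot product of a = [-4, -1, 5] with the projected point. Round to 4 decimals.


Step 1: Compute ||x|| (intermediates to 6 decimals).
||x|| = sqrt(7.4007^2 + (-4.031)^2 + (-7.987)^2) = 11.610835
Step 2: Project.
Since ||x|| > R, scale = R/||x|| = 5/11.610835 = 0.430632, proj(x) = scale * x
proj(x) = [3.186978, -1.735878, -3.439458]
Step 3: Dot product.
a^T * proj(x) = -4*3.186978 - 1*(-1.735878) + 5*(-3.439458) = -28.2093


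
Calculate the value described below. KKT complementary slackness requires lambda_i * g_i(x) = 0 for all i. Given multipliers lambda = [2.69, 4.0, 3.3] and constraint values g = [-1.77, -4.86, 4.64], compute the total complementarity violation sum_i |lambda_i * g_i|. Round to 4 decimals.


KKT complementary slackness check:
lambda_1 * g_1 = 2.69 * -1.77 = -4.7613
lambda_2 * g_2 = 4.0 * -4.86 = -19.44
lambda_3 * g_3 = 3.3 * 4.64 = 15.312
Total violation = 4.7613 + 19.44 + 15.312 = 39.5133


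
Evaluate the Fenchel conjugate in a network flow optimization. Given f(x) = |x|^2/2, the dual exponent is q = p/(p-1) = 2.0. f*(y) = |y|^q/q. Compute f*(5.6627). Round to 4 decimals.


The conjugate exponent q satisfies 1/p + 1/q = 1.
p = 2, so q = 2/(2 - 1) = 2.0
|y|^q = 5.6627^2.0 = 32.0662
f*(5.6627) = 32.0662 / 2.0 = 16.0331


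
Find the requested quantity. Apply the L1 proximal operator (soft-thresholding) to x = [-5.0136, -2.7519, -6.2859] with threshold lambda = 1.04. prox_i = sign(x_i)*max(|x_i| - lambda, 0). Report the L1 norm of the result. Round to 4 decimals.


Soft-thresholding with lambda = 1.04:
prox(-5.0136) = sign(-5.0136)*max(|-5.0136| - 1.04, 0) = -3.9736
prox(-2.7519) = sign(-2.7519)*max(|-2.7519| - 1.04, 0) = -1.7119
prox(-6.2859) = sign(-6.2859)*max(|-6.2859| - 1.04, 0) = -5.2459
prox(x) = [-3.9736, -1.7119, -5.2459]
||prox(x)||_1 = 3.9736 + 1.7119 + 5.2459 = 10.9314


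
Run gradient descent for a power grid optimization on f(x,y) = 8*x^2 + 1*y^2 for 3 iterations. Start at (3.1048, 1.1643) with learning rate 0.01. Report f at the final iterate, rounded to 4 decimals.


Gradient descent on f(x,y) = 8*x^2 + 1*y^2.
Starting point: (3.1048, 1.1643), alpha = 0.01
Step 1: grad_x = 2*8*3.1048 = 49.6768, grad_y = 2*1*1.1643 = 2.3286
  x_1 = 3.1048 - 0.01*49.6768 = 2.608
  y_1 = 1.1643 - 0.01*2.3286 = 1.141
Step 2: grad_x = 2*8*2.608 = 41.7285, grad_y = 2*1*1.141 = 2.282
  x_2 = 2.608 - 0.01*41.7285 = 2.1907
  y_2 = 1.141 - 0.01*2.282 = 1.1182
Step 3: grad_x = 2*8*2.1907 = 35.052, grad_y = 2*1*1.1182 = 2.2364
  x_3 = 2.1907 - 0.01*35.052 = 1.8402
  y_3 = 1.1182 - 0.01*2.2364 = 1.0958
f(1.8402, 1.0958) = 8*1.8402^2 + 1*1.0958^2 = 28.2923


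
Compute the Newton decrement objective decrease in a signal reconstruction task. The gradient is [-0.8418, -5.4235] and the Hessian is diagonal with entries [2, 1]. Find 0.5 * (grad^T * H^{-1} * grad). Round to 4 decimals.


Step 1: H is diagonal, so H^(-1) * g = [-0.4209, -5.4235].
Step 2: g^T H^(-1) g = sum_i g_i^2 / H_ii
  = (-0.8418)^2/2 + (-5.4235)^2/1
  = 0.3543 + 29.4144 = 29.7687
Step 3: Objective decrease = 0.5 * g^T H^(-1) g = 14.8843


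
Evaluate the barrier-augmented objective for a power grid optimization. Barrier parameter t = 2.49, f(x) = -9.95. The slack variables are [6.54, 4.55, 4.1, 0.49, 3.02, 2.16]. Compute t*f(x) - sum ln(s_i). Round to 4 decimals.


Step 1: Compute log-barrier.
ln values: [1.8779, 1.5151, 1.411, -0.7133, 1.1053, 0.7701]
phi = -(1.8779 + 1.5151 + 1.411 - 0.7133 + 1.1053 + 0.7701) = -5.9661
Step 2: Compute augmented objective.
t*f(x) = 2.49*-9.95 = -24.7755
Total = -24.7755 - 5.9661 = -30.7416


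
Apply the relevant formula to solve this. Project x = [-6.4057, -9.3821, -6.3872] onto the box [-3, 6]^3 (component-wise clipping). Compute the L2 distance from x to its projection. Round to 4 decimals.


Project each component onto [-3, 6].
clip(-6.4057) = -3.0, clip(-9.3821) = -3.0, clip(-6.3872) = -3.0
Projection = [-3.0, -3.0, -3.0]
Squared diffs: [11.5988, 40.7312, 11.4731]
Distance = sqrt(63.8031) = 7.9877


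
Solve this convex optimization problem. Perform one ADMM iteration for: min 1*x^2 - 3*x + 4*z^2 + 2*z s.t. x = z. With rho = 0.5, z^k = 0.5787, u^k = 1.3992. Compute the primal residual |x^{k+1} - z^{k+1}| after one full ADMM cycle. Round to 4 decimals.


ADMM iteration with rho = 0.5, z^k = 0.5787, u^k = 1.3992
Step 1: x-update.
Minimize 1*x^2 - 3*x + (0.5/2)*(x - 0.5787 + 1.3992)^2
FOC: (2*1 + 0.5)*x = 3 + 0.5*(0.5787 - 1.3992)
x^{k+1} = 1.0359
Step 2: z-update.
Minimize 4*z^2 + 2*z + (0.5/2)*(1.0359 - z + 1.3992)^2
FOC: (2*4 + 0.5)*z = -2 + 0.5*(1.0359 + 1.3992)
z^{k+1} = -0.0921
Step 3: u-update.
u^{k+1} = 1.3992 + 1.0359 + 0.0921 = 2.5272
Step 4: Primal residual = |1.0359 + 0.0921| = 1.128


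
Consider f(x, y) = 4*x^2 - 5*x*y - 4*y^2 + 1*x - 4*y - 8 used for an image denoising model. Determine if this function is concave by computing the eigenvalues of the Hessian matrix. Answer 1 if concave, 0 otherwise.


The Hessian of f(x,y) = 4*x^2 - 5*x*y - 4*y^2 + 1*x - 4*y - 8 is:
H = [[8, -5], [-5, -8]]
Trace = 8 - 8 = 0
Determinant = 8*-8 - (-5)^2 = -89
Discriminant = (0)^2 - 4*-89 = 356.0
Eigenvalues: lambda_1 = -9.434, lambda_2 = 9.434
The function is not concave.

0


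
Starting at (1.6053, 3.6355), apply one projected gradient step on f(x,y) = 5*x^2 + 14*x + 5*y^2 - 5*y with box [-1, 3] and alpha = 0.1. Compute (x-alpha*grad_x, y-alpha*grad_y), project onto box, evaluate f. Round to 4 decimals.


Step 1: Compute gradient at (1.6053, 3.6355).
grad_x = 2*5*1.6053 + 14 = 30.053
grad_y = 2*5*3.6355 - 5 = 31.355
Step 2: Gradient step.
x_raw = 1.6053 - 0.1*30.053 = -1.4
y_raw = 3.6355 - 0.1*31.355 = 0.5
Step 3: Project onto [-1, 3].
x_proj = clip(-1.4) = -1.0
y_proj = clip(0.5) = 0.5
Step 4: Evaluate f.
f(-1.0, 0.5) = -10.25


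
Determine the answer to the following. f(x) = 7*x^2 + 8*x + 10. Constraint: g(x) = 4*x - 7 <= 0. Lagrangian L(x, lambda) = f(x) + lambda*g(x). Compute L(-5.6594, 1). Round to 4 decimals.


Step 1: Evaluate f(x).
f(-5.6594) = 7*(-5.6594)^2 + 8*(-5.6594) + 10 = 188.9265
Step 2: Evaluate g(x).
g(-5.6594) = 4*-5.6594 - 7 = -29.6376
Step 3: Compute Lagrangian.
L = 188.9265 + 1*-29.6376 = 159.2889


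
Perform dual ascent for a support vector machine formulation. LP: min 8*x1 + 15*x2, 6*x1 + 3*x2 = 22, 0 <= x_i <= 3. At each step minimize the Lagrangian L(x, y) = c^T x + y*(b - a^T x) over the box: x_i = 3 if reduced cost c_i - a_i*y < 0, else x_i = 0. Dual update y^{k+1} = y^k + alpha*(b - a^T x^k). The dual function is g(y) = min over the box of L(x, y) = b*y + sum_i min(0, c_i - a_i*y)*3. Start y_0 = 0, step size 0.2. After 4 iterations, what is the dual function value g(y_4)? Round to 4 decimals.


Dual ascent for LP: min 8*x1 + 15*x2, 6*x1 + 3*x2 = 22, 0 <= x_i <= 3
Step 1: y^k = 0.0, reduced costs: (8.0, 15.0)
  x^k = (0.0, 0.0), subgradient = b - a^T x = 22.0
  y^{k+1} = 0.0 + 0.2*22.0 = 4.4
Step 2: y^k = 4.4, reduced costs: (-18.4, 1.8)
  x^k = (3.0, 0.0), subgradient = b - a^T x = 4.0
  y^{k+1} = 4.4 + 0.2*4.0 = 5.2
Step 3: y^k = 5.2, reduced costs: (-23.2, -0.6)
  x^k = (3.0, 3.0), subgradient = b - a^T x = -5.0
  y^{k+1} = 5.2 + 0.2*-5.0 = 4.2
Step 4: y^k = 4.2, reduced costs: (-17.2, 2.4)
  x^k = (3.0, 0.0), subgradient = b - a^T x = 4.0
  y^{k+1} = 4.2 + 0.2*4.0 = 5.0
Dual objective at y_4 = 5.0: reduced costs (-22.0, 0.0), box minimizer x = (3.0, 0.0)
g(y_4) = b*y + (c1 - a1*y)*x1 + (c2 - a2*y)*x2 = 22*5.0 + (-22.0)*3.0 + 0.0*0.0 = 110.0 - 66.0 + 0.0 = 44.0


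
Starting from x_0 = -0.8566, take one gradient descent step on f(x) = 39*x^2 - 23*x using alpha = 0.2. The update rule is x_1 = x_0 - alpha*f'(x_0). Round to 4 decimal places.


We compute the gradient at x_0 and apply the update.
f'(x) = 78*x - 23
f'(-0.8566) = 78*-0.8566 - 23 = -89.8148
x_1 = -0.8566 - 0.2*-89.8148 = 17.1064


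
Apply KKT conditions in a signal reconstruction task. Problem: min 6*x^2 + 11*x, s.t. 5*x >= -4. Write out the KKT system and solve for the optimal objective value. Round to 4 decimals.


Step 1: Try lambda = 0 (constraint inactive).
x_unc = -11/(2*6) = -0.9167
Check: 5*-0.9167 = -4.5835 < -4 -- violated!
Step 2: Constraint must be active: 5*x = -4
x* = -4/5 = -0.8
lambda = (2*6*(-0.8) + 11)/5 = 0.28
Step 3: Compute optimal value.
f(x*) = 6*(-0.8)^2 + 11*(-0.8) = -4.96


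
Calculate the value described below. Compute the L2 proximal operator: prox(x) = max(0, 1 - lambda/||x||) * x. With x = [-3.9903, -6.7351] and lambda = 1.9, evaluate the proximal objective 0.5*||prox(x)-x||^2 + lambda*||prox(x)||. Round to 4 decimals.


Step 1: Compute ||x||.
||x|| = 7.8284
Step 2: Compute scaling factor.
scale = max(0, 1 - 1.9/7.8284) = 0.7573
Step 3: prox(x) = [-3.0218, -5.1005]
||prox(x)|| = 5.9284
Step 4: Proximal objective.
0.5*||prox-x||^2 = 1.805
lambda*||prox|| = 11.264
Total = 13.069


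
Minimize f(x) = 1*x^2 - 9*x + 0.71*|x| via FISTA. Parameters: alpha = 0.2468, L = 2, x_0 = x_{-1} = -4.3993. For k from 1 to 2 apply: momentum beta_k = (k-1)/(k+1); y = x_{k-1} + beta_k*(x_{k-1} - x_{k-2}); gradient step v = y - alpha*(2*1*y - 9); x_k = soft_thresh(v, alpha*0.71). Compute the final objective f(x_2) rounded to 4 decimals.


FISTA on f(x) = 1*x^2 - 9*x + 0.71*|x|
L = 2, alpha = 0.2468
Iteration 1: beta = 0.0, y = -4.3993 + 0.0*(-4.3993 + 4.3993) = -4.3993
  grad(y) = -17.7986, v = y - alpha*grad = -0.0066
  prox(v) = soft_thresh(-0.0066, 0.1752) = 0.0
Iteration 2: beta = 0.3333, y = 0.0 + 0.3333*(0.0 + 4.3993) = 1.4664
  grad(y) = -6.0671, v = y - alpha*grad = 2.9638
  prox(v) = soft_thresh(2.9638, 0.1752) = 2.7886
f(x_2) = 1*2.7886^2 - 9*2.7886 + 0.71*|2.7886| = -15.3411


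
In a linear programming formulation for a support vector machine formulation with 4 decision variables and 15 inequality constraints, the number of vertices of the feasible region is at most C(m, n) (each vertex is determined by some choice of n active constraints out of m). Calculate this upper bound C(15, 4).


Each vertex corresponds to some choice of n active constraints out of m, so the number of vertices is at most C(m, n) = m! / (n!(m-n)!).
m = 15, n = 4
Numerator: 15 * 14 * 13 * 12
Denominator: 4! = 24
C(15, 4) = 1365


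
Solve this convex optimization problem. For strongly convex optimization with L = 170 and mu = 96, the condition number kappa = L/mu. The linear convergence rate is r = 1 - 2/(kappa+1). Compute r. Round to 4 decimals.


Step 1: Compute the condition number.
kappa = L/mu = 170/96 = 1.7708
Step 2: Compute the convergence rate.
r = 1 - 2/(kappa + 1) = 1 - 2*mu/(L + mu) = (L - mu)/(L + mu) = 74/266 = 0.2782


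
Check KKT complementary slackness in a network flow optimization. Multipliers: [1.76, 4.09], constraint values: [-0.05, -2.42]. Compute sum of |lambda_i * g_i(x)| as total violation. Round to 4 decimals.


KKT complementary slackness check:
lambda_1 * g_1 = 1.76 * -0.05 = -0.088
lambda_2 * g_2 = 4.09 * -2.42 = -9.8978
Total violation = 0.088 + 9.8978 = 9.9858


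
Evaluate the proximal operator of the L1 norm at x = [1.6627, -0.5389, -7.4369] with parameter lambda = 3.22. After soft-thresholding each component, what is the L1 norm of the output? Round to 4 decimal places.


Soft-thresholding with lambda = 3.22:
prox(1.6627) = sign(1.6627)*max(|1.6627| - 3.22, 0) = 0.0
prox(-0.5389) = sign(-0.5389)*max(|-0.5389| - 3.22, 0) = 0.0
prox(-7.4369) = sign(-7.4369)*max(|-7.4369| - 3.22, 0) = -4.2169
prox(x) = [0.0, 0.0, -4.2169]
||prox(x)||_1 = 0.0 + 0.0 + 4.2169 = 4.2169


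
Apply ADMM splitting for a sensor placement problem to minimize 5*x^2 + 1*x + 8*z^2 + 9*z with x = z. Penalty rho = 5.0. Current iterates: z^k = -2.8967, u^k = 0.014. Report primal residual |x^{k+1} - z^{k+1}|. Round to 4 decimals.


ADMM iteration with rho = 5.0, z^k = -2.8967, u^k = 0.014
Step 1: x-update.
Minimize 5*x^2 + 1*x + (5.0/2)*(x + 2.8967 + 0.014)^2
FOC: (2*5 + 5.0)*x = -1 + 5.0*(-2.8967 - 0.014)
x^{k+1} = -1.0369
Step 2: z-update.
Minimize 8*z^2 + 9*z + (5.0/2)*(-1.0369 - z + 0.014)^2
FOC: (2*8 + 5.0)*z = -9 + 5.0*(-1.0369 + 0.014)
z^{k+1} = -0.6721
Step 3: u-update.
u^{k+1} = 0.014 - 1.0369 + 0.6721 = -0.3508
Step 4: Primal residual = |-1.0369 + 0.6721| = 0.3648


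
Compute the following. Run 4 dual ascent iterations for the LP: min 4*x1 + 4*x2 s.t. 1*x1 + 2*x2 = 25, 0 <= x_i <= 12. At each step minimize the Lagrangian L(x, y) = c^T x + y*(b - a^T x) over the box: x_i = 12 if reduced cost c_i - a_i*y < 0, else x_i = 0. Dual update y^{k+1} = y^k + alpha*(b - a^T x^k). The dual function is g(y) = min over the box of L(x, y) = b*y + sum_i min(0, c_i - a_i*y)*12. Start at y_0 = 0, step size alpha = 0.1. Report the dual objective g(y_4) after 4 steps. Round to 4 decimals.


Dual ascent for LP: min 4*x1 + 4*x2, 1*x1 + 2*x2 = 25, 0 <= x_i <= 12
Step 1: y^k = 0.0, reduced costs: (4.0, 4.0)
  x^k = (0.0, 0.0), subgradient = b - a^T x = 25.0
  y^{k+1} = 0.0 + 0.1*25.0 = 2.5
Step 2: y^k = 2.5, reduced costs: (1.5, -1.0)
  x^k = (0.0, 12.0), subgradient = b - a^T x = 1.0
  y^{k+1} = 2.5 + 0.1*1.0 = 2.6
Step 3: y^k = 2.6, reduced costs: (1.4, -1.2)
  x^k = (0.0, 12.0), subgradient = b - a^T x = 1.0
  y^{k+1} = 2.6 + 0.1*1.0 = 2.7
Step 4: y^k = 2.7, reduced costs: (1.3, -1.4)
  x^k = (0.0, 12.0), subgradient = b - a^T x = 1.0
  y^{k+1} = 2.7 + 0.1*1.0 = 2.8
Dual objective at y_4 = 2.8: reduced costs (1.2, -1.6), box minimizer x = (0.0, 12.0)
g(y_4) = b*y + (c1 - a1*y)*x1 + (c2 - a2*y)*x2 = 25*2.8 + 1.2*0.0 + (-1.6)*12.0 = 70.0 + 0.0 - 19.2 = 50.8


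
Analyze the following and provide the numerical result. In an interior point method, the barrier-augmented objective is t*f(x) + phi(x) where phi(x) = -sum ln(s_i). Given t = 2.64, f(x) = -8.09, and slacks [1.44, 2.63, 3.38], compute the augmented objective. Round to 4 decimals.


Step 1: Compute log-barrier.
ln values: [0.3646, 0.967, 1.2179]
phi = -(0.3646 + 0.967 + 1.2179) = -2.5495
Step 2: Compute augmented objective.
t*f(x) = 2.64*-8.09 = -21.3576
Total = -21.3576 - 2.5495 = -23.9071


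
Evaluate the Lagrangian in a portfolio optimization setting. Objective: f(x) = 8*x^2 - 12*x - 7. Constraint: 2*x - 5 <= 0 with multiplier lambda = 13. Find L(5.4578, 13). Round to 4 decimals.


Step 1: Evaluate f(x).
f(5.4578) = 8*5.4578^2 - 12*5.4578 - 7 = 165.807
Step 2: Evaluate g(x).
g(5.4578) = 2*5.4578 - 5 = 5.9156
Step 3: Compute Lagrangian.
L = 165.807 + 13*5.9156 = 242.7098


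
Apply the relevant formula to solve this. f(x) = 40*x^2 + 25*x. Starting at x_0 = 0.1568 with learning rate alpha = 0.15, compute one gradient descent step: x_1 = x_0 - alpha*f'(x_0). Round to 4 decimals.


We compute the gradient at x_0 and apply the update.
f'(x) = 80*x + 25
f'(0.1568) = 80*0.1568 + 25 = 37.544
x_1 = 0.1568 - 0.15*37.544 = -5.4748


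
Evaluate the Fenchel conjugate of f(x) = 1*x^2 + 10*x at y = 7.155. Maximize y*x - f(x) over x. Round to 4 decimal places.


f*(y) = sup_x {y*x - a*x^2 - b*x} = sup_x {(y-b)*x - a*x^2}
FOC: (y - b) - 2a*x = 0 => x* = (y - b)/(2a)
x* = (7.155 - 10)/(2*1) = -1.4225
f*(7.155) = (y-b)^2/(4a) = (7.155 - 10)^2/(4*1)
= 8.094/4 = 2.0235


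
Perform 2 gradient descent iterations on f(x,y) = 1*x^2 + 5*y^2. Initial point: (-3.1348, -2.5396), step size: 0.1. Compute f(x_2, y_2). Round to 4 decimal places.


Gradient descent on f(x,y) = 1*x^2 + 5*y^2.
Starting point: (-3.1348, -2.5396), alpha = 0.1
Step 1: grad_x = 2*1*-3.1348 = -6.2696, grad_y = 2*5*-2.5396 = -25.396
  x_1 = -3.1348 - 0.1*-6.2696 = -2.5078
  y_1 = -2.5396 - 0.1*-25.396 = 0.0
Step 2: grad_x = 2*1*-2.5078 = -5.0157, grad_y = 2*5*0.0 = 0.0
  x_2 = -2.5078 - 0.1*-5.0157 = -2.0063
  y_2 = 0.0 - 0.1*0.0 = 0.0
f(-2.0063, 0.0) = 1*(-2.0063)^2 + 5*0.0^2 = 4.0251


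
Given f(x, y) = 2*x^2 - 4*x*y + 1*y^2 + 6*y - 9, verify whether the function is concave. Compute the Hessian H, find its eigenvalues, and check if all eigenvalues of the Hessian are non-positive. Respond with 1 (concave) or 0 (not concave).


The Hessian of f(x,y) = 2*x^2 - 4*x*y + 1*y^2 + 6*y - 9 is:
H = [[4, -4], [-4, 2]]
Trace = 4 + 2 = 6
Determinant = 4*2 - (-4)^2 = -8
Discriminant = (6)^2 - 4*-8 = 68.0
Eigenvalues: lambda_1 = -1.1231, lambda_2 = 7.1231
The function is not concave.

0


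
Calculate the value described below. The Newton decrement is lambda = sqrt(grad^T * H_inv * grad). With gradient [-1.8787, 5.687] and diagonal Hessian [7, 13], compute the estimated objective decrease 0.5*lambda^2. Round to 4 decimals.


Step 1: H is diagonal, so H^(-1) * g = [-0.2684, 0.4375].
Step 2: g^T H^(-1) g = sum_i g_i^2 / H_ii
  = (-1.8787)^2/7 + (5.687)^2/13
  = 0.5042 + 2.4878 = 2.9921
Step 3: Objective decrease = 0.5 * g^T H^(-1) g = 1.496


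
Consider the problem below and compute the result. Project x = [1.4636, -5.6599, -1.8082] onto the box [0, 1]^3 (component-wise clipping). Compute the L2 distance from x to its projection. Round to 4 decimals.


Project each component onto [0, 1].
clip(1.4636) = 1.0, clip(-5.6599) = 0.0, clip(-1.8082) = 0.0
Projection = [1.0, 0.0, 0.0]
Squared diffs: [0.2149, 32.0345, 3.2696]
Distance = sqrt(35.519) = 5.9598


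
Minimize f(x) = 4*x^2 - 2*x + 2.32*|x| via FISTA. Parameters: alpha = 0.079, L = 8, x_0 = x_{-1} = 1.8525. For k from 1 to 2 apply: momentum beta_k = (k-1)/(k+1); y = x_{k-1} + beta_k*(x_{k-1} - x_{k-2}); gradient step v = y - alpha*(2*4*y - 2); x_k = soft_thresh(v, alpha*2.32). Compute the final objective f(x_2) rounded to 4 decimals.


FISTA on f(x) = 4*x^2 - 2*x + 2.32*|x|
L = 8, alpha = 0.079
Iteration 1: beta = 0.0, y = 1.8525 + 0.0*(1.8525 - 1.8525) = 1.8525
  grad(y) = 12.82, v = y - alpha*grad = 0.8397
  prox(v) = soft_thresh(0.8397, 0.1833) = 0.6564
Iteration 2: beta = 0.3333, y = 0.6564 + 0.3333*(0.6564 - 1.8525) = 0.2578
  grad(y) = 0.062, v = y - alpha*grad = 0.2529
  prox(v) = soft_thresh(0.2529, 0.1833) = 0.0696
f(x_2) = 4*0.0696^2 - 2*0.0696 + 2.32*|0.0696| = 0.0416


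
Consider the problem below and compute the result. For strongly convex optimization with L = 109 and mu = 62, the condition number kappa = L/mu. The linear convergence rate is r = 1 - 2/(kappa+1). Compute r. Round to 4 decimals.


Step 1: Compute the condition number.
kappa = L/mu = 109/62 = 1.7581
Step 2: Compute the convergence rate.
r = 1 - 2/(kappa + 1) = 1 - 2*mu/(L + mu) = (L - mu)/(L + mu) = 47/171 = 0.2749


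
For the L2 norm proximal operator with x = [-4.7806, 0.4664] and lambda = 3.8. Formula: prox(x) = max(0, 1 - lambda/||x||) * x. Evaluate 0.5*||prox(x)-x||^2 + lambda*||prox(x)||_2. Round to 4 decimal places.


Step 1: Compute ||x||.
||x|| = 4.8033
Step 2: Compute scaling factor.
scale = max(0, 1 - 3.8/4.8033) = 0.2089
Step 3: prox(x) = [-0.9986, 0.0974]
||prox(x)|| = 1.0033
Step 4: Proximal objective.
0.5*||prox-x||^2 = 7.22
lambda*||prox|| = 3.8125
Total = 11.0325


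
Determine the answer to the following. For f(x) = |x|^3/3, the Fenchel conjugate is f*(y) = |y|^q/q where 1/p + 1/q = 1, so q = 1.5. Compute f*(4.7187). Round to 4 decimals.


The conjugate exponent q satisfies 1/p + 1/q = 1.
p = 3, so q = 3/(3 - 1) = 1.5
|y|^q = 4.7187^1.5 = 10.2502
f*(4.7187) = 10.2502 / 1.5 = 6.8335


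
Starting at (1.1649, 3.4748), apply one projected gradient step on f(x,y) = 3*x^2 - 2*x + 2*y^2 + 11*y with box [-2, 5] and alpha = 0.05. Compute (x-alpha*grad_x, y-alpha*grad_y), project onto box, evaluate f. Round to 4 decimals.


Step 1: Compute gradient at (1.1649, 3.4748).
grad_x = 2*3*1.1649 - 2 = 4.9894
grad_y = 2*2*3.4748 + 11 = 24.8992
Step 2: Gradient step.
x_raw = 1.1649 - 0.05*4.9894 = 0.9154
y_raw = 3.4748 - 0.05*24.8992 = 2.2298
Step 3: Project onto [-2, 5].
x_proj = clip(0.9154) = 0.9154
y_proj = clip(2.2298) = 2.2298
Step 4: Evaluate f.
f(0.9154, 2.2298) = 35.1558


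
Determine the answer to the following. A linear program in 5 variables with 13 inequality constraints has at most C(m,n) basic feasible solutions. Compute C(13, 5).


Each vertex corresponds to some choice of n active constraints out of m, so the number of vertices is at most C(m, n) = m! / (n!(m-n)!).
m = 13, n = 5
Numerator: 13 * 12 * 11 * 10 * 9
Denominator: 5! = 120
C(13, 5) = 1287


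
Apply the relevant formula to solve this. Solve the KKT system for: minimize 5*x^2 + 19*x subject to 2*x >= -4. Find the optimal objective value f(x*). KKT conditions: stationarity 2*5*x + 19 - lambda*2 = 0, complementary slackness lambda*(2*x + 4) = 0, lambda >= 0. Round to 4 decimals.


Step 1: Try lambda = 0 (constraint inactive).
Stationarity: 2*5*x + 19 = 0
x* = -19/(2*5) = -1.9
Check constraint: 2*-1.9 = -3.8 >= -4 -- satisfied.
Step 2: Compute optimal value.
f(x*) = 5*(-1.9)^2 + 19*(-1.9) = -18.05


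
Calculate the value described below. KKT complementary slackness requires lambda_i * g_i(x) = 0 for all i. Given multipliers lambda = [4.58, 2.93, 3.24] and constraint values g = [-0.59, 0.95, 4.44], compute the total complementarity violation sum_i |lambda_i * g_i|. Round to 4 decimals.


KKT complementary slackness check:
lambda_1 * g_1 = 4.58 * -0.59 = -2.7022
lambda_2 * g_2 = 2.93 * 0.95 = 2.7835
lambda_3 * g_3 = 3.24 * 4.44 = 14.3856
Total violation = 2.7022 + 2.7835 + 14.3856 = 19.8713


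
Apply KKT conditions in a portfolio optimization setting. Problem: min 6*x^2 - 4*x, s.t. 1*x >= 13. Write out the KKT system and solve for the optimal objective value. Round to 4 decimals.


Step 1: Try lambda = 0 (constraint inactive).
x_unc = 4/(2*6) = 0.3333
Check: 1*0.3333 = 0.3333 < 13 -- violated!
Step 2: Constraint must be active: 1*x = 13
x* = 13/1 = 13.0
lambda = (2*6*13.0 - 4)/1 = 152.0
Step 3: Compute optimal value.
f(x*) = 6*13.0^2 - 4*13.0 = 962.0


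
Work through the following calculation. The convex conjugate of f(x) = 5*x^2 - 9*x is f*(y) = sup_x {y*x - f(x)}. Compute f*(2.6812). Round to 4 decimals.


f*(y) = sup_x {y*x - a*x^2 - b*x} = sup_x {(y-b)*x - a*x^2}
FOC: (y - b) - 2a*x = 0 => x* = (y - b)/(2a)
x* = (2.6812 + 9)/(2*5) = 1.1681
f*(2.6812) = (y-b)^2/(4a) = (2.6812 + 9)^2/(4*5)
= 136.4504/20 = 6.8225


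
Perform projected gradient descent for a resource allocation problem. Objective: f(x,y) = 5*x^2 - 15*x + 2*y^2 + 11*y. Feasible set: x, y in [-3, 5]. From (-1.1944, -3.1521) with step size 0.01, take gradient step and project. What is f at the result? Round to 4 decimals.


Step 1: Compute gradient at (-1.1944, -3.1521).
grad_x = 2*5*-1.1944 - 15 = -26.944
grad_y = 2*2*-3.1521 + 11 = -1.6084
Step 2: Gradient step.
x_raw = -1.1944 - 0.01*-26.944 = -0.925
y_raw = -3.1521 - 0.01*-1.6084 = -3.136
Step 3: Project onto [-3, 5].
x_proj = clip(-0.925) = -0.925
y_proj = clip(-3.136) = -3.0
Step 4: Evaluate f.
f(-0.925, -3.0) = 3.1522


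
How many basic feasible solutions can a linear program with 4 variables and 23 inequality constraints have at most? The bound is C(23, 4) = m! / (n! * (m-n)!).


Each vertex corresponds to some choice of n active constraints out of m, so the number of vertices is at most C(m, n) = m! / (n!(m-n)!).
m = 23, n = 4
Numerator: 23 * 22 * 21 * 20
Denominator: 4! = 24
C(23, 4) = 8855


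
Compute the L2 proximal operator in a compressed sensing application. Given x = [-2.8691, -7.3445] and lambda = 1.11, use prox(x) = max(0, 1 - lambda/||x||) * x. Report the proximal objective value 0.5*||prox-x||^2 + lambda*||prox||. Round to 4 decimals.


Step 1: Compute ||x||.
||x|| = 7.885
Step 2: Compute scaling factor.
scale = max(0, 1 - 1.11/7.885) = 0.8592
Step 3: prox(x) = [-2.4652, -6.3106]
||prox(x)|| = 6.775
Step 4: Proximal objective.
0.5*||prox-x||^2 = 0.6161
lambda*||prox|| = 7.5203
Total = 8.1363


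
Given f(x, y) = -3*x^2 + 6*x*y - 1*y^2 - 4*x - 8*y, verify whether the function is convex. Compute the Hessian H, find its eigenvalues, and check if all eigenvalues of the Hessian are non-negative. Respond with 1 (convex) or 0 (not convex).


The Hessian of f(x,y) = -3*x^2 + 6*x*y - 1*y^2 - 4*x - 8*y is:
H = [[-6, 6], [6, -2]]
Trace = -6 - 2 = -8
Determinant = -6*-2 - (6)^2 = -24
Discriminant = (-8)^2 - 4*-24 = 160.0
Eigenvalues: lambda_1 = -10.3246, lambda_2 = 2.3246
The function is not convex.

0


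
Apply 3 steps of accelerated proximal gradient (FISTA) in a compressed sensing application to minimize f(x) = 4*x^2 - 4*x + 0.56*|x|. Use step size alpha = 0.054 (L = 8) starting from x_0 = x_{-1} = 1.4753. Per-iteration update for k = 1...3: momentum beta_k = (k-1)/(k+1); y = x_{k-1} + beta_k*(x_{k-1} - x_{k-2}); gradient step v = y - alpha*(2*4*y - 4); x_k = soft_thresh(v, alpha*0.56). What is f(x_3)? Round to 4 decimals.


FISTA on f(x) = 4*x^2 - 4*x + 0.56*|x|
L = 8, alpha = 0.054
Iteration 1: beta = 0.0, y = 1.4753 + 0.0*(1.4753 - 1.4753) = 1.4753
  grad(y) = 7.8024, v = y - alpha*grad = 1.054
  prox(v) = soft_thresh(1.054, 0.0302) = 1.0237
Iteration 2: beta = 0.3333, y = 1.0237 + 0.3333*(1.0237 - 1.4753) = 0.8732
  grad(y) = 2.9857, v = y - alpha*grad = 0.712
  prox(v) = soft_thresh(0.712, 0.0302) = 0.6817
Iteration 3: beta = 0.5, y = 0.6817 + 0.5*(0.6817 - 1.0237) = 0.5107
  grad(y) = 0.086, v = y - alpha*grad = 0.5061
  prox(v) = soft_thresh(0.5061, 0.0302) = 0.4759
f(x_3) = 4*0.4759^2 - 4*0.4759 + 0.56*|0.4759| = -0.7312


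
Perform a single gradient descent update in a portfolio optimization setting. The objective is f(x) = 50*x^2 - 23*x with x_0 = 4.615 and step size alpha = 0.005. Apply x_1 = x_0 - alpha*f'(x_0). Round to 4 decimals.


We compute the gradient at x_0 and apply the update.
f'(x) = 100*x - 23
f'(4.615) = 100*4.615 - 23 = 438.5
x_1 = 4.615 - 0.005*438.5 = 2.4225


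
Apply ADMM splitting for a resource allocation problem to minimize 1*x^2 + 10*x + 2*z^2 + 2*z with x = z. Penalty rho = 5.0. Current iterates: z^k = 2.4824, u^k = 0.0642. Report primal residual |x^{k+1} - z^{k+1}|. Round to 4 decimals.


ADMM iteration with rho = 5.0, z^k = 2.4824, u^k = 0.0642
Step 1: x-update.
Minimize 1*x^2 + 10*x + (5.0/2)*(x - 2.4824 + 0.0642)^2
FOC: (2*1 + 5.0)*x = -10 + 5.0*(2.4824 - 0.0642)
x^{k+1} = 0.2987
Step 2: z-update.
Minimize 2*z^2 + 2*z + (5.0/2)*(0.2987 - z + 0.0642)^2
FOC: (2*2 + 5.0)*z = -2 + 5.0*(0.2987 + 0.0642)
z^{k+1} = -0.0206
Step 3: u-update.
u^{k+1} = 0.0642 + 0.2987 + 0.0206 = 0.3835
Step 4: Primal residual = |0.2987 + 0.0206| = 0.3193


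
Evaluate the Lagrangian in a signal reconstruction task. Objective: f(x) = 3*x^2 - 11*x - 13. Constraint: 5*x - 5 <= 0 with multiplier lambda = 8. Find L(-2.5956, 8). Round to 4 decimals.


Step 1: Evaluate f(x).
f(-2.5956) = 3*(-2.5956)^2 - 11*(-2.5956) - 13 = 35.763
Step 2: Evaluate g(x).
g(-2.5956) = 5*-2.5956 - 5 = -17.978
Step 3: Compute Lagrangian.
L = 35.763 + 8*-17.978 = -108.061


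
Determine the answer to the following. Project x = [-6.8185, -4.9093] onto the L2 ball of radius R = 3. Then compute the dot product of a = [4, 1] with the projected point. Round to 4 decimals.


Step 1: Compute ||x|| (intermediates to 6 decimals).
||x|| = sqrt((-6.8185)^2 + (-4.9093)^2) = 8.401974
Step 2: Project.
Since ||x|| > R, scale = R/||x|| = 3/8.401974 = 0.357059, proj(x) = scale * x
proj(x) = [-2.434607, -1.75291]
Step 3: Dot product.
a^T * proj(x) = 4*(-2.434607) + 1*(-1.75291) = -11.4913


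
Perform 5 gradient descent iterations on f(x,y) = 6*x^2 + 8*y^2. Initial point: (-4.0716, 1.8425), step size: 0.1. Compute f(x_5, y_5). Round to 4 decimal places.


Gradient descent on f(x,y) = 6*x^2 + 8*y^2.
Starting point: (-4.0716, 1.8425), alpha = 0.1
Step 1: grad_x = 2*6*-4.0716 = -48.8592, grad_y = 2*8*1.8425 = 29.48
  x_1 = -4.0716 - 0.1*-48.8592 = 0.8143
  y_1 = 1.8425 - 0.1*29.48 = -1.1055
Step 2: grad_x = 2*6*0.8143 = 9.7718, grad_y = 2*8*-1.1055 = -17.688
  x_2 = 0.8143 - 0.1*9.7718 = -0.1629
  y_2 = -1.1055 - 0.1*-17.688 = 0.6633
Step 3: grad_x = 2*6*-0.1629 = -1.9544, grad_y = 2*8*0.6633 = 10.6128
  x_3 = -0.1629 - 0.1*-1.9544 = 0.0326
  y_3 = 0.6633 - 0.1*10.6128 = -0.398
Step 4: grad_x = 2*6*0.0326 = 0.3909, grad_y = 2*8*-0.398 = -6.3677
  x_4 = 0.0326 - 0.1*0.3909 = -0.0065
  y_4 = -0.398 - 0.1*-6.3677 = 0.2388
Step 5: grad_x = 2*6*-0.0065 = -0.0782, grad_y = 2*8*0.2388 = 3.8206
  x_5 = -0.0065 - 0.1*-0.0782 = 0.0013
  y_5 = 0.2388 - 0.1*3.8206 = -0.1433
f(0.0013, -0.1433) = 6*0.0013^2 + 8*(-0.1433)^2 = 0.1642


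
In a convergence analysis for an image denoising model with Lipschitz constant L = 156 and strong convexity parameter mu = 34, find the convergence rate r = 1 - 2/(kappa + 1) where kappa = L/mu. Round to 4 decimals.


Step 1: Compute the condition number.
kappa = L/mu = 156/34 = 4.5882
Step 2: Compute the convergence rate.
r = 1 - 2/(kappa + 1) = 1 - 2*mu/(L + mu) = (L - mu)/(L + mu) = 122/190 = 0.6421


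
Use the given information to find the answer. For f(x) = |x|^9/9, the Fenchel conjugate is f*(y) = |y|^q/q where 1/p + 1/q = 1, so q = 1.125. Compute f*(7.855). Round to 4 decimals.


The conjugate exponent q satisfies 1/p + 1/q = 1.
p = 9, so q = 9/(9 - 1) = 1.125
|y|^q = 7.855^1.125 = 10.1634
f*(7.855) = 10.1634 / 1.125 = 9.0341
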